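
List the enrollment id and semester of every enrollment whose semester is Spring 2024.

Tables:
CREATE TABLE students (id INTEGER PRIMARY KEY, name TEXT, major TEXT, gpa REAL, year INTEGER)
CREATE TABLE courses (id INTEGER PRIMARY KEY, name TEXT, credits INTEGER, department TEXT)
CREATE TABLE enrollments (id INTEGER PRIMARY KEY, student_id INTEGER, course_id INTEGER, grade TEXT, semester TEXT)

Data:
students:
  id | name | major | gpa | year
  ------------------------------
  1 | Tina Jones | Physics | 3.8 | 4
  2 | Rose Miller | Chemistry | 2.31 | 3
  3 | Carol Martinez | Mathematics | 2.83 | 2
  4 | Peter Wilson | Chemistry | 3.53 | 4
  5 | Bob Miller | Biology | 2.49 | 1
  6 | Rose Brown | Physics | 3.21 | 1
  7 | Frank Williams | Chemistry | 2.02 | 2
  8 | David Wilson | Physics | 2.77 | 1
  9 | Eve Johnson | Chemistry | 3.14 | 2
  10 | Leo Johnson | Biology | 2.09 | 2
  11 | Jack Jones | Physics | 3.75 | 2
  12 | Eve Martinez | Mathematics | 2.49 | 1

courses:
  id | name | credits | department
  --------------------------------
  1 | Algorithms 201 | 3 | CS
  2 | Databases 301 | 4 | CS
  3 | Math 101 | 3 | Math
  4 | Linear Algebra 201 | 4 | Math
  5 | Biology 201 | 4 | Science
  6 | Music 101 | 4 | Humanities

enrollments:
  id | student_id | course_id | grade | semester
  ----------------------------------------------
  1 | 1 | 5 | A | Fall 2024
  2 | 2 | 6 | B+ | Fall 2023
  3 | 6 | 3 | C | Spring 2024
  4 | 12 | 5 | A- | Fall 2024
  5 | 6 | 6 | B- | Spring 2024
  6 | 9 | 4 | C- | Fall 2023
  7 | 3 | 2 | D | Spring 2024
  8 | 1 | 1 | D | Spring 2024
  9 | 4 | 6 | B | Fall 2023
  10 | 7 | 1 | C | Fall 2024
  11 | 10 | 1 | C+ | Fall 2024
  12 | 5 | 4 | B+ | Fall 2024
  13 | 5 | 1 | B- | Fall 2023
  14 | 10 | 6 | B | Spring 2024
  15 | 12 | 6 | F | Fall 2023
SELECT id, semester FROM enrollments WHERE semester = 'Spring 2024'

Execution result:
id | semester
3 | Spring 2024
5 | Spring 2024
7 | Spring 2024
8 | Spring 2024
14 | Spring 2024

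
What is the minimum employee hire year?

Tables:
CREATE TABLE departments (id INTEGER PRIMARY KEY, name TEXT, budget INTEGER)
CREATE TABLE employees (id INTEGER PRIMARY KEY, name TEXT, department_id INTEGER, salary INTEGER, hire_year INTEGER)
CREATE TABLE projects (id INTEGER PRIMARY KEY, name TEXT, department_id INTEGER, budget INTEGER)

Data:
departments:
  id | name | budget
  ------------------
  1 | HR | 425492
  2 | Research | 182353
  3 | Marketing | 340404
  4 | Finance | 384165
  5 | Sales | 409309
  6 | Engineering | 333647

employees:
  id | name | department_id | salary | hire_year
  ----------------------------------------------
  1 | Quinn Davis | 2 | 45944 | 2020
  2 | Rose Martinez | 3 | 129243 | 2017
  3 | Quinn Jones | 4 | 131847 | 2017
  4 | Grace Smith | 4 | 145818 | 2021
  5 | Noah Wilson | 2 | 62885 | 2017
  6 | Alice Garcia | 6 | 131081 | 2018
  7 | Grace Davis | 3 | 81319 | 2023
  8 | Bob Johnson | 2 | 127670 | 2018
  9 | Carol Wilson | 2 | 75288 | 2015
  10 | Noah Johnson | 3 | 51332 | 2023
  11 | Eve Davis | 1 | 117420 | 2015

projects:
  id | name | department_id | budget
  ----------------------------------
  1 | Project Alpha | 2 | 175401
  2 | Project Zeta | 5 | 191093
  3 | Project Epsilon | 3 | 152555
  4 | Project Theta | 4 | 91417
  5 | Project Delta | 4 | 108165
SELECT MIN(hire_year) FROM employees

Execution result:
2015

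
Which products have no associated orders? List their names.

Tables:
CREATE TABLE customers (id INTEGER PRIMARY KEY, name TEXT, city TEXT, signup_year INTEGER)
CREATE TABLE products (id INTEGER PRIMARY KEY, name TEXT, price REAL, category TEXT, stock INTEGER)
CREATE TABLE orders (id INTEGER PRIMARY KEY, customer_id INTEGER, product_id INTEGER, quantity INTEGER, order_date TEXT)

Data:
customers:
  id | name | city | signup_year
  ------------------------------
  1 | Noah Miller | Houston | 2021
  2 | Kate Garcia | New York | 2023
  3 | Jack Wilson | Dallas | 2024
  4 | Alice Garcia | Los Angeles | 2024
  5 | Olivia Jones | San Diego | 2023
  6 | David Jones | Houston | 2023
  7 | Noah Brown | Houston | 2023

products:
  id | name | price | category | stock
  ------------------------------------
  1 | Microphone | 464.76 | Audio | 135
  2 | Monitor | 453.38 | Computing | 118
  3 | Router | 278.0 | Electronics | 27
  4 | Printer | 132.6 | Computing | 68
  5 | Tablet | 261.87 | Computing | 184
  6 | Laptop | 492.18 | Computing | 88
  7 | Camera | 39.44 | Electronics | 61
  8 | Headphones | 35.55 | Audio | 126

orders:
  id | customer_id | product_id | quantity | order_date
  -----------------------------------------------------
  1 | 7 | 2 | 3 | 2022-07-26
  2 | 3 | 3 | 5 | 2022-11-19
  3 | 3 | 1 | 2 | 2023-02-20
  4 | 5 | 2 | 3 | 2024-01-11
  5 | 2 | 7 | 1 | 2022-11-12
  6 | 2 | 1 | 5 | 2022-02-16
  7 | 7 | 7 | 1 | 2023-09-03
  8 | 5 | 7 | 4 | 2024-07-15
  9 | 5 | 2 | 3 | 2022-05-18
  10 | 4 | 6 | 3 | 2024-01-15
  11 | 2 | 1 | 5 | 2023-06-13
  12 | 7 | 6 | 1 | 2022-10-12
SELECT p.name FROM products p LEFT JOIN orders c ON c.product_id = p.id WHERE c.id IS NULL

Execution result:
name
Printer
Tablet
Headphones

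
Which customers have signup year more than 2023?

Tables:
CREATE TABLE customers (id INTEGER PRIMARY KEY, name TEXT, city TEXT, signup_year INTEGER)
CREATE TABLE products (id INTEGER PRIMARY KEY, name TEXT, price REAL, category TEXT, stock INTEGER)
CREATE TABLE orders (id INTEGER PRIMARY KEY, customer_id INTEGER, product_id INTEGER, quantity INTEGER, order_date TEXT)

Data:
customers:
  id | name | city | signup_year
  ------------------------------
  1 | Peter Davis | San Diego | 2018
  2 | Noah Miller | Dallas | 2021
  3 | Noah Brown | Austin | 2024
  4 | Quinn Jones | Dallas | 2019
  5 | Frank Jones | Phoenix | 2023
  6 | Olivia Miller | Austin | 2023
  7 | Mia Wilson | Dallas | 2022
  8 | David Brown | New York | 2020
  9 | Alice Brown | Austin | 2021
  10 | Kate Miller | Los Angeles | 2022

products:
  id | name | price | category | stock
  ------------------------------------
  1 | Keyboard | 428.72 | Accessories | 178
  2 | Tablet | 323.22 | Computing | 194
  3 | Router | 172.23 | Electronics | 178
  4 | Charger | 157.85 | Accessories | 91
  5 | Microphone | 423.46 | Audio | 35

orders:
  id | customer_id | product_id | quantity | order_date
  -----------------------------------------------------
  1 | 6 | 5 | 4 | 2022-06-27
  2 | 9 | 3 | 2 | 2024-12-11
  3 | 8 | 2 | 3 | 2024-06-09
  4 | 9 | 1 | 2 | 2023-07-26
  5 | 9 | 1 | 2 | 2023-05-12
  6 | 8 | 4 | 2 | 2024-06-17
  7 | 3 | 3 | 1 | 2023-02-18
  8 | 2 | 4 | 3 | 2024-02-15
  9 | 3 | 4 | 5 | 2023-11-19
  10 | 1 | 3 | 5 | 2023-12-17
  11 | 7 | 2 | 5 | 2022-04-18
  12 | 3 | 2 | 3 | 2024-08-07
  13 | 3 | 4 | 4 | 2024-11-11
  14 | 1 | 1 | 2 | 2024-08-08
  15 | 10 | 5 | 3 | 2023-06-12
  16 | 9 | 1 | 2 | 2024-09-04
SELECT name, signup_year FROM customers WHERE signup_year > 2023

Execution result:
name | signup_year
Noah Brown | 2024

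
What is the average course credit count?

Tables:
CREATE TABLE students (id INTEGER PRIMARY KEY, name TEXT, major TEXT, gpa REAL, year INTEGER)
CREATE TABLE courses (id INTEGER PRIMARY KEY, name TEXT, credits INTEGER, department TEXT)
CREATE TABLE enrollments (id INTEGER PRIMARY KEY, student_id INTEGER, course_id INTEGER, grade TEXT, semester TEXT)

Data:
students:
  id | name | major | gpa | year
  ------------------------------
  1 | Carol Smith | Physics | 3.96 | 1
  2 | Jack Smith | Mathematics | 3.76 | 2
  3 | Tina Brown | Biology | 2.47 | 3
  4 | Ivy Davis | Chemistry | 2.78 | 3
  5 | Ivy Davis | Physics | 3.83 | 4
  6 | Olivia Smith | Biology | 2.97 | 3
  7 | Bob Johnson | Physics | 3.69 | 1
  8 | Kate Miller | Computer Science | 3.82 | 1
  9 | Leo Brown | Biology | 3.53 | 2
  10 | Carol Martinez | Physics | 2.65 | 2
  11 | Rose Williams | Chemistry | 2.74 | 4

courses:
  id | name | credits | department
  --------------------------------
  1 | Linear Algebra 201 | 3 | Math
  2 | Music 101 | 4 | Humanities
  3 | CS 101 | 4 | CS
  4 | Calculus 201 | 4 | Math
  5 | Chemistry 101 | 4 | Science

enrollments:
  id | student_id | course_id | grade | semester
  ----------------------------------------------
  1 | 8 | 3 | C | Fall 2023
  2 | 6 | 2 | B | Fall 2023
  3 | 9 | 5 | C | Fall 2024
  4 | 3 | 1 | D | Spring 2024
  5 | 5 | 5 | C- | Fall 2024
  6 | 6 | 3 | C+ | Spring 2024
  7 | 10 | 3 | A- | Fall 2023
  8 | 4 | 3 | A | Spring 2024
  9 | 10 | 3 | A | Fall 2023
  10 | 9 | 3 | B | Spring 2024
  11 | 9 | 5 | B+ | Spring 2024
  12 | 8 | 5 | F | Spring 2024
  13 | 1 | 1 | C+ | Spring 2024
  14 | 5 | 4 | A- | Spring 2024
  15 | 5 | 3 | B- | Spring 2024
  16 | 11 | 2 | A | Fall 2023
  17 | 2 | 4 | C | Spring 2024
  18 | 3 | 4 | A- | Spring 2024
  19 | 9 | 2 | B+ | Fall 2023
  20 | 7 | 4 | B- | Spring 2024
SELECT AVG(credits) FROM courses

Execution result:
3.80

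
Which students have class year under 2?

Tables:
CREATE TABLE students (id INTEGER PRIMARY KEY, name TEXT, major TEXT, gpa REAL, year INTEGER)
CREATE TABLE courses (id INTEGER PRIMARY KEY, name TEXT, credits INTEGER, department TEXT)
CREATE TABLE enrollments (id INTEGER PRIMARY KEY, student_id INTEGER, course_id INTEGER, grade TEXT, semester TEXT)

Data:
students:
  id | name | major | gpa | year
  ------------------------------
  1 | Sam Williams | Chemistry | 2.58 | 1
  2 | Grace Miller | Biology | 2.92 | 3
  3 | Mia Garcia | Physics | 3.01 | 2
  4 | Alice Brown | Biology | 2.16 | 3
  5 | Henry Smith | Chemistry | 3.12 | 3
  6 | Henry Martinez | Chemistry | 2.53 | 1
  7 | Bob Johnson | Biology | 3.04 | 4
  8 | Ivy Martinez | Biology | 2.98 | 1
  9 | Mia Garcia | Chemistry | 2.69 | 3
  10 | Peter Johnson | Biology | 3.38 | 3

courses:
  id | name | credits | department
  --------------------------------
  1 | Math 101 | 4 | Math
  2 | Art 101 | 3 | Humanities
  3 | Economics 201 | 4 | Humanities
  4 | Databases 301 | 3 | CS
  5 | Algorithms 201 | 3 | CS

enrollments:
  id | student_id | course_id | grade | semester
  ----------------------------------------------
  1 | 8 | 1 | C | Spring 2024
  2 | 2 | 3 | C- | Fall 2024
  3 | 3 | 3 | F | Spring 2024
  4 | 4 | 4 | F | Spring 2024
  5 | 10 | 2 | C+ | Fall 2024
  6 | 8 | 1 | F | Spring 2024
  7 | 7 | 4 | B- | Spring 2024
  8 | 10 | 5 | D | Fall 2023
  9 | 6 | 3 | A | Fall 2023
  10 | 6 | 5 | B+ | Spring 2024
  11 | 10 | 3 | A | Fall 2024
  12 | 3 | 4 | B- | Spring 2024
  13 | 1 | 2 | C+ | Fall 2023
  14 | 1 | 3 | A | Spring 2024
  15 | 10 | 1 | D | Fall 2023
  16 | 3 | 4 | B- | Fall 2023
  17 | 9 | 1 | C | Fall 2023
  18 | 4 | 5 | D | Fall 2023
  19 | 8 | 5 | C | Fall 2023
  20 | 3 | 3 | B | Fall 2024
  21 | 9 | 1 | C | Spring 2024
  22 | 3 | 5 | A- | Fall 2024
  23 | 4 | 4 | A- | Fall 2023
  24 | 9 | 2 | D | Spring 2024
SELECT name, year FROM students WHERE year < 2

Execution result:
name | year
Sam Williams | 1
Henry Martinez | 1
Ivy Martinez | 1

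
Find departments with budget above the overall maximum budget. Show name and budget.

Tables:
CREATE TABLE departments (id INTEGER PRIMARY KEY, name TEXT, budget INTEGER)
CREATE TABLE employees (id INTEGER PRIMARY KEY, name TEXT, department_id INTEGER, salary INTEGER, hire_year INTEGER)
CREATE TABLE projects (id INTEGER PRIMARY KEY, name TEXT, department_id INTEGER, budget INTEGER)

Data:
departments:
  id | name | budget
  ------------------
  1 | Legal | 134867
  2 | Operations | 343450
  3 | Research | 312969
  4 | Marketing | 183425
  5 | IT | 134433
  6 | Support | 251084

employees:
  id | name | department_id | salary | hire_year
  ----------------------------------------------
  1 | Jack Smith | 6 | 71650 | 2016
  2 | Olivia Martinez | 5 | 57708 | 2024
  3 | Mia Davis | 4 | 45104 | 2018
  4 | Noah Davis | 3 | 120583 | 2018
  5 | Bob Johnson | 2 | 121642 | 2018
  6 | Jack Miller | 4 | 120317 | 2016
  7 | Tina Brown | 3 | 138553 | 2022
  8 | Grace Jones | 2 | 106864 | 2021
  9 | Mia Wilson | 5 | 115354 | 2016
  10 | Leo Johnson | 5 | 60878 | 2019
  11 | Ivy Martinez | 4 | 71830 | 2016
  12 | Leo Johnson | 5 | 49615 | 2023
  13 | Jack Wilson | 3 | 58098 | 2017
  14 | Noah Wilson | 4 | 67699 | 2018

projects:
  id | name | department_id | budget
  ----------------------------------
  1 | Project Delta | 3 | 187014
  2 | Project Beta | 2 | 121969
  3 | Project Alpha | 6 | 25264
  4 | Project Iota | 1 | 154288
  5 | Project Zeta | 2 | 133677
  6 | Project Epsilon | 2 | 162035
SELECT name, budget FROM departments WHERE budget > (SELECT MAX(budget) FROM departments)

Execution result:
(no rows)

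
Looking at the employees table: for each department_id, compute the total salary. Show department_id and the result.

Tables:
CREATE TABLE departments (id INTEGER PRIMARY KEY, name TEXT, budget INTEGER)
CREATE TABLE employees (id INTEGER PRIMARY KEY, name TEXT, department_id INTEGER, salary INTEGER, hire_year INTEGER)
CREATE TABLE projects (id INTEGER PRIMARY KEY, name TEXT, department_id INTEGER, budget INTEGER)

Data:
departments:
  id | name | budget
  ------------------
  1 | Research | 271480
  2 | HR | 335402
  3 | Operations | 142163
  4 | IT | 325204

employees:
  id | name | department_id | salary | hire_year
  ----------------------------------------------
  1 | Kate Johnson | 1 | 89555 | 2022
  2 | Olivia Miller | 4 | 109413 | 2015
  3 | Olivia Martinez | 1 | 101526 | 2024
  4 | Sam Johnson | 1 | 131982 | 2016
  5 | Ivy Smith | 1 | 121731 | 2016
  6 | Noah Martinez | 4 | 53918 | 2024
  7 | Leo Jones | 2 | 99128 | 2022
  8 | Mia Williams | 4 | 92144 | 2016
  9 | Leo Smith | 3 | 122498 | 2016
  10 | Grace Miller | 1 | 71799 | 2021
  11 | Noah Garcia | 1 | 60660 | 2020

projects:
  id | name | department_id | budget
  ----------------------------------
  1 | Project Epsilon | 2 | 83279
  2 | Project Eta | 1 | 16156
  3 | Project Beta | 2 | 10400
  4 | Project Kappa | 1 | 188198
SELECT department_id, SUM(salary) AS sum_salary FROM employees GROUP BY department_id

Execution result:
department_id | sum_salary
1 | 577253
2 | 99128
3 | 122498
4 | 255475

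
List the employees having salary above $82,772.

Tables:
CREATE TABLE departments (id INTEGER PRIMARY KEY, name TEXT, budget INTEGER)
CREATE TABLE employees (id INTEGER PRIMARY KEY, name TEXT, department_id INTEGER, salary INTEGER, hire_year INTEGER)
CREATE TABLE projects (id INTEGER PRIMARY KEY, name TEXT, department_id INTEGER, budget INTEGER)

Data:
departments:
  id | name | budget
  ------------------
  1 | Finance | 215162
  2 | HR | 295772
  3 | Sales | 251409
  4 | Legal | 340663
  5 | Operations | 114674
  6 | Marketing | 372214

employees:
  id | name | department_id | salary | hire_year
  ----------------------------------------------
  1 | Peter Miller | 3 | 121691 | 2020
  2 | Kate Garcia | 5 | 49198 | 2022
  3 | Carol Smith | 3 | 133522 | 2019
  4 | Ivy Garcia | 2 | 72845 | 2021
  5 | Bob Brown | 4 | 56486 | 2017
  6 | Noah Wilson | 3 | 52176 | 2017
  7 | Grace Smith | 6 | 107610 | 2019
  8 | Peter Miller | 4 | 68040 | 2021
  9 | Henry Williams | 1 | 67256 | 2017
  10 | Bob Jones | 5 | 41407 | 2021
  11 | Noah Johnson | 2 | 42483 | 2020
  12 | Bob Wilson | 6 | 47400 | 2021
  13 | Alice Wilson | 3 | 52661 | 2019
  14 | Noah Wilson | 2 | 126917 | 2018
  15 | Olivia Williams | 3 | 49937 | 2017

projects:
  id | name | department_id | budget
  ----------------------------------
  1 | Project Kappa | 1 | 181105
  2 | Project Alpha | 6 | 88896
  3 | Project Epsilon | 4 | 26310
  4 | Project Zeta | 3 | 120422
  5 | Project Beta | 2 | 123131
SELECT name, salary FROM employees WHERE salary > 82772

Execution result:
name | salary
Peter Miller | 121691
Carol Smith | 133522
Grace Smith | 107610
Noah Wilson | 126917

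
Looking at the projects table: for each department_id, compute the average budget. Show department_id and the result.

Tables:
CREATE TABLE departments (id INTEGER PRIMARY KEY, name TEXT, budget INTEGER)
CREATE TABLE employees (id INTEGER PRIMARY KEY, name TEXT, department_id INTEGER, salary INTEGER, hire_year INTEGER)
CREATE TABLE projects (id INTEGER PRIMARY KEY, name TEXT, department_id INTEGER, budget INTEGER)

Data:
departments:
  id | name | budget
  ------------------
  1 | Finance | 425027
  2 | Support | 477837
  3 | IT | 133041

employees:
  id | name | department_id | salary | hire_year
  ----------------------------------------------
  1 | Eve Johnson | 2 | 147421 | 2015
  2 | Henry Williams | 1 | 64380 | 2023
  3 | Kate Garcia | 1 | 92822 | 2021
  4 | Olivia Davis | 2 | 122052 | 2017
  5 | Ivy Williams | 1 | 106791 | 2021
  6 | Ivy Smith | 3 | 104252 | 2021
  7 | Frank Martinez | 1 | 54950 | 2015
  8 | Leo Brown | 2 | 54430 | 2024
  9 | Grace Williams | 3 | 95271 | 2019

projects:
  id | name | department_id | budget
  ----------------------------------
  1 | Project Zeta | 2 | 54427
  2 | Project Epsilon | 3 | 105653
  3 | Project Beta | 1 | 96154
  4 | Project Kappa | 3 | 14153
SELECT department_id, AVG(budget) AS avg_budget FROM projects GROUP BY department_id

Execution result:
department_id | avg_budget
1 | 96154.00
2 | 54427.00
3 | 59903.00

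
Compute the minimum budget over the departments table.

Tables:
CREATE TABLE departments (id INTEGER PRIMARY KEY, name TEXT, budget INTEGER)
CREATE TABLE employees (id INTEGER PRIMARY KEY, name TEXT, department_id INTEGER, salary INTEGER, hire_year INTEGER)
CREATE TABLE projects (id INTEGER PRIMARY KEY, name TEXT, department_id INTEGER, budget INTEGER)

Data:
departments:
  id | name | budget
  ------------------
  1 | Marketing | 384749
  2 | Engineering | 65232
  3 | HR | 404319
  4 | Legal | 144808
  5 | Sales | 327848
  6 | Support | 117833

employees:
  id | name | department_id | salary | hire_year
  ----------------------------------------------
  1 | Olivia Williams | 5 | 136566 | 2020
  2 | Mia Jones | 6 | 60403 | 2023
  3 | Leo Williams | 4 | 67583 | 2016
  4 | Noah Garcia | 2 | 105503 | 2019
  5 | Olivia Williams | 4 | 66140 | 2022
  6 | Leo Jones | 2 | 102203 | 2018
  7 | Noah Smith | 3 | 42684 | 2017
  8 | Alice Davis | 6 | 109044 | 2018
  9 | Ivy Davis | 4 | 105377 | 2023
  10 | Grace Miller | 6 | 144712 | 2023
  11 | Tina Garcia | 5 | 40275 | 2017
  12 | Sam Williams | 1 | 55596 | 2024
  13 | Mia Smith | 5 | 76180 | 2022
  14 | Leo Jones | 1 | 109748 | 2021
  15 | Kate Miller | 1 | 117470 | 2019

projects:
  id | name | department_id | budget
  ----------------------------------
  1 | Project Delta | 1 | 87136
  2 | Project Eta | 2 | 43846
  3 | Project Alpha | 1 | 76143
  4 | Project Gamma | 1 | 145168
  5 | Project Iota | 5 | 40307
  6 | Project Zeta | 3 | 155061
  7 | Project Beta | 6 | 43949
SELECT MIN(budget) FROM departments

Execution result:
65232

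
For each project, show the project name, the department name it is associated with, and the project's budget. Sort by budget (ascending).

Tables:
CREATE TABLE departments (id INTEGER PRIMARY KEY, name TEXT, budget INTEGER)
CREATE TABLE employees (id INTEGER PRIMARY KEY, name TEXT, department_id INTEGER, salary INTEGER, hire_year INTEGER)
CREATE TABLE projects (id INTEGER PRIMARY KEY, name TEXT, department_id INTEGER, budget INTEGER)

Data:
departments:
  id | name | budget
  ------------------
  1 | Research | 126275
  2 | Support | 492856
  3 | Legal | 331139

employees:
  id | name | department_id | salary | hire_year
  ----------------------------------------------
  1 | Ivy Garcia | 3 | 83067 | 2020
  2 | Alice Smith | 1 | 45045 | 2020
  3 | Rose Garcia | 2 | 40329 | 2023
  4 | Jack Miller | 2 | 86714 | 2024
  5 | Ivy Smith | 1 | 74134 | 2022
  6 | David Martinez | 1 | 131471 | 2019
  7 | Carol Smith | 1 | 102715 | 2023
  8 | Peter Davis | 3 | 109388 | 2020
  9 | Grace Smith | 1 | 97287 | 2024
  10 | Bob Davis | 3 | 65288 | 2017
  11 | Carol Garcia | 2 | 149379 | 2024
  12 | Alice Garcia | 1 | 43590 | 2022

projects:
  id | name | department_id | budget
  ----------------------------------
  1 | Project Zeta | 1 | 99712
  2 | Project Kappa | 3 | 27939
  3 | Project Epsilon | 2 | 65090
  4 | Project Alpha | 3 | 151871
SELECT c.name, p.name AS department, c.budget FROM projects c JOIN departments p ON c.department_id = p.id ORDER BY c.budget ASC

Execution result:
name | department | budget
Project Kappa | Legal | 27939
Project Epsilon | Support | 65090
Project Zeta | Research | 99712
Project Alpha | Legal | 151871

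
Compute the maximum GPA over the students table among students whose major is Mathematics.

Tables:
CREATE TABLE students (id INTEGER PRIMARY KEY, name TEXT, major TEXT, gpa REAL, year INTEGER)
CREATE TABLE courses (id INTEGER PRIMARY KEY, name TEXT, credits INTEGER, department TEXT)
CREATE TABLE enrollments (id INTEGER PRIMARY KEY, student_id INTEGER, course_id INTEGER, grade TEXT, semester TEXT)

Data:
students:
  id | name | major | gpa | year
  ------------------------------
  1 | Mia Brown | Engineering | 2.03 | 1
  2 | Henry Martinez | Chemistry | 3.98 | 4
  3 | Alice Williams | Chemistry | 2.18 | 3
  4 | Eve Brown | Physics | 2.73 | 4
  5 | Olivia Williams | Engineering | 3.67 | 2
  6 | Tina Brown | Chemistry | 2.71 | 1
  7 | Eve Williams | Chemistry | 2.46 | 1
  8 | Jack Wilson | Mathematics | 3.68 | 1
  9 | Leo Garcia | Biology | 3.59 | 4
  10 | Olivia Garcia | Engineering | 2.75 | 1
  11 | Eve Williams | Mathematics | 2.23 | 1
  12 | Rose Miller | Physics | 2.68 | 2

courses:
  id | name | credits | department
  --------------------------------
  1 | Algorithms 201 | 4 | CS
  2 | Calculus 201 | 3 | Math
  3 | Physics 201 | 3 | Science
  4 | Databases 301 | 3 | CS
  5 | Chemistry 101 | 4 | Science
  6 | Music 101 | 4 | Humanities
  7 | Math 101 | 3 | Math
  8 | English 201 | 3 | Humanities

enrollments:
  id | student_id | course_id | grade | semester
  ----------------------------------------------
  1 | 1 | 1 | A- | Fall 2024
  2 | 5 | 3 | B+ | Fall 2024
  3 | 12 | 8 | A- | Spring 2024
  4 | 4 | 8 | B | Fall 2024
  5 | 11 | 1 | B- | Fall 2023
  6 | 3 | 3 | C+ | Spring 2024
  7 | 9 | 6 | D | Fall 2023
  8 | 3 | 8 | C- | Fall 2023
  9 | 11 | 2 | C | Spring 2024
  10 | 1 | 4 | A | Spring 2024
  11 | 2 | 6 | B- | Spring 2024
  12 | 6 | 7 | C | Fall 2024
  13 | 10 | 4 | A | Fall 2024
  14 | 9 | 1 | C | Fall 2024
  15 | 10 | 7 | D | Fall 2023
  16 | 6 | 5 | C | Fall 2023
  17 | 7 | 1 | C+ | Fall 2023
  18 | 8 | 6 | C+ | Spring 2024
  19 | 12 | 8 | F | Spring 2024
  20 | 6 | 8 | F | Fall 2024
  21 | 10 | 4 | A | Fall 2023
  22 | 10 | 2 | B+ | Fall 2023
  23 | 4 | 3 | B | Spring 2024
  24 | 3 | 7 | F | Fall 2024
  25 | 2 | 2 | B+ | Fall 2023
SELECT MAX(gpa) FROM students WHERE major = 'Mathematics'

Execution result:
3.68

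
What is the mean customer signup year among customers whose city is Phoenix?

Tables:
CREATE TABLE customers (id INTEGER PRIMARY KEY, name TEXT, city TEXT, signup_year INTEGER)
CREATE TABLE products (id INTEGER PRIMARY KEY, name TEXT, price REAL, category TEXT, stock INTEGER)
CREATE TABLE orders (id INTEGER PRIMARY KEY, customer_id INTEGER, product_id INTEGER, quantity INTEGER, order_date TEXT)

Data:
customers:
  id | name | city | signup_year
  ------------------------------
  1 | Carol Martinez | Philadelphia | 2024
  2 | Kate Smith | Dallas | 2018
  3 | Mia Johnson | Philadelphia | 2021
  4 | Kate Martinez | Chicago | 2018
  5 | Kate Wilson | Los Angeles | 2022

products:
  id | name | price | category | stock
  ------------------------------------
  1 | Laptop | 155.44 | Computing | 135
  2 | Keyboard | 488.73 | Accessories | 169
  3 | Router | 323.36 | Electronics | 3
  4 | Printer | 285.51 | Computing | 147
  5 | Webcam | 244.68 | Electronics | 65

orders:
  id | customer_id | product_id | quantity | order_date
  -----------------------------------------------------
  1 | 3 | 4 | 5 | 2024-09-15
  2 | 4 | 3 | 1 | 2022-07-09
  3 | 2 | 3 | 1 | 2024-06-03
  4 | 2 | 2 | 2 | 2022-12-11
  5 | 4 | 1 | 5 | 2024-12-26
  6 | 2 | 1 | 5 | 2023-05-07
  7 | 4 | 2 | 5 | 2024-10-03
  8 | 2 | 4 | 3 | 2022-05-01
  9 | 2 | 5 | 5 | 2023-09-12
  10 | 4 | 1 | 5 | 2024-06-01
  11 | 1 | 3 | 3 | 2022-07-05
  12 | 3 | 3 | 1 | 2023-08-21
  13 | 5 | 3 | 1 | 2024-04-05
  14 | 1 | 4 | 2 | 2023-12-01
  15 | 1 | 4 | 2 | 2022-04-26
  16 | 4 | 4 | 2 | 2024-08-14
SELECT AVG(signup_year) FROM customers WHERE city = 'Phoenix'

Execution result:
NULL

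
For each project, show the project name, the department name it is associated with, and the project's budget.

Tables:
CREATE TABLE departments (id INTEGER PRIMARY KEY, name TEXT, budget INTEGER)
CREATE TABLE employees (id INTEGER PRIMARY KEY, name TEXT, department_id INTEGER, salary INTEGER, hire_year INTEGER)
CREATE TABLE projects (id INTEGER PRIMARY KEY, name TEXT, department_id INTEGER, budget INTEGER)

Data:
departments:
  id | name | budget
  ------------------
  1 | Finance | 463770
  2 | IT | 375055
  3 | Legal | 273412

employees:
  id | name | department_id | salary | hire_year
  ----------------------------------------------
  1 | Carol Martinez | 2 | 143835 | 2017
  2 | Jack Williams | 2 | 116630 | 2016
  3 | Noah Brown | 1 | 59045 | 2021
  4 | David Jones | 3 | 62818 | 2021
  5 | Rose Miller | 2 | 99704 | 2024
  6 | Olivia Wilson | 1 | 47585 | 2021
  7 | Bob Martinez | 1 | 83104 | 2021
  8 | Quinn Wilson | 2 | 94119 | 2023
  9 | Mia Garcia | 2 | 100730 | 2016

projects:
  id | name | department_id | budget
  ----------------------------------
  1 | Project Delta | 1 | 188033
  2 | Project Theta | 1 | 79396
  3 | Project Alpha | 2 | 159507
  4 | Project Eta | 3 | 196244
SELECT c.name, p.name AS department, c.budget FROM projects c JOIN departments p ON c.department_id = p.id

Execution result:
name | department | budget
Project Delta | Finance | 188033
Project Theta | Finance | 79396
Project Alpha | IT | 159507
Project Eta | Legal | 196244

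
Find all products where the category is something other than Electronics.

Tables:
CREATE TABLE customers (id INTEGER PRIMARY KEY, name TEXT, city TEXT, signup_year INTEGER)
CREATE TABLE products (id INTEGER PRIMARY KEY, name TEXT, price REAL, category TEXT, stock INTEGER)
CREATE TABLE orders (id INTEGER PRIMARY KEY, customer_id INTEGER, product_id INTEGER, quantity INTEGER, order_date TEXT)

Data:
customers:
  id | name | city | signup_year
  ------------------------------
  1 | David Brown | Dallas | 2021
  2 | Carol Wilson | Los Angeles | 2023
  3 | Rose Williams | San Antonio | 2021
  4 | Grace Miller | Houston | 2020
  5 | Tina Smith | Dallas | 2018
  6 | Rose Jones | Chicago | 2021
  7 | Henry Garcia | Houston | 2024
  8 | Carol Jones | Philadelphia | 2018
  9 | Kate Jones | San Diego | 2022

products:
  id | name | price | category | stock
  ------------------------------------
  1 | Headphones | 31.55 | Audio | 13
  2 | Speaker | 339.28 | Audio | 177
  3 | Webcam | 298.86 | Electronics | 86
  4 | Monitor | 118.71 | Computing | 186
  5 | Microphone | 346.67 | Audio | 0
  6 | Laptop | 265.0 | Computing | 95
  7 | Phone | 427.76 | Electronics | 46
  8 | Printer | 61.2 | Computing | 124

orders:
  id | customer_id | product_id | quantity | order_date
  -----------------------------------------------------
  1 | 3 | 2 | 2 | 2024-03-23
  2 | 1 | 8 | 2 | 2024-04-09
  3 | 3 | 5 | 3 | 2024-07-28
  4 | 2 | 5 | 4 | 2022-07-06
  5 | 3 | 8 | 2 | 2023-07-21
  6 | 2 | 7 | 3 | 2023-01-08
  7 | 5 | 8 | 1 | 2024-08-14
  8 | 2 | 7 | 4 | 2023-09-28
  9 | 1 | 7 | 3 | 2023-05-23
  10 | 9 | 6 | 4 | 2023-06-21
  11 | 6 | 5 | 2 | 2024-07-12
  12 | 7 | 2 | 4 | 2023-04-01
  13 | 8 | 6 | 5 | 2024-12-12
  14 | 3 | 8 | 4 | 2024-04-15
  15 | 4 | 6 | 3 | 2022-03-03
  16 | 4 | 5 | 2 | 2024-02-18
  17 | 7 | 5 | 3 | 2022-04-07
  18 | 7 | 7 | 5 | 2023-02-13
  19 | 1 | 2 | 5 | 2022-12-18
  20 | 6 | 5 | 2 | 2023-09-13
SELECT name, category FROM products WHERE category <> 'Electronics'

Execution result:
name | category
Headphones | Audio
Speaker | Audio
Monitor | Computing
Microphone | Audio
Laptop | Computing
Printer | Computing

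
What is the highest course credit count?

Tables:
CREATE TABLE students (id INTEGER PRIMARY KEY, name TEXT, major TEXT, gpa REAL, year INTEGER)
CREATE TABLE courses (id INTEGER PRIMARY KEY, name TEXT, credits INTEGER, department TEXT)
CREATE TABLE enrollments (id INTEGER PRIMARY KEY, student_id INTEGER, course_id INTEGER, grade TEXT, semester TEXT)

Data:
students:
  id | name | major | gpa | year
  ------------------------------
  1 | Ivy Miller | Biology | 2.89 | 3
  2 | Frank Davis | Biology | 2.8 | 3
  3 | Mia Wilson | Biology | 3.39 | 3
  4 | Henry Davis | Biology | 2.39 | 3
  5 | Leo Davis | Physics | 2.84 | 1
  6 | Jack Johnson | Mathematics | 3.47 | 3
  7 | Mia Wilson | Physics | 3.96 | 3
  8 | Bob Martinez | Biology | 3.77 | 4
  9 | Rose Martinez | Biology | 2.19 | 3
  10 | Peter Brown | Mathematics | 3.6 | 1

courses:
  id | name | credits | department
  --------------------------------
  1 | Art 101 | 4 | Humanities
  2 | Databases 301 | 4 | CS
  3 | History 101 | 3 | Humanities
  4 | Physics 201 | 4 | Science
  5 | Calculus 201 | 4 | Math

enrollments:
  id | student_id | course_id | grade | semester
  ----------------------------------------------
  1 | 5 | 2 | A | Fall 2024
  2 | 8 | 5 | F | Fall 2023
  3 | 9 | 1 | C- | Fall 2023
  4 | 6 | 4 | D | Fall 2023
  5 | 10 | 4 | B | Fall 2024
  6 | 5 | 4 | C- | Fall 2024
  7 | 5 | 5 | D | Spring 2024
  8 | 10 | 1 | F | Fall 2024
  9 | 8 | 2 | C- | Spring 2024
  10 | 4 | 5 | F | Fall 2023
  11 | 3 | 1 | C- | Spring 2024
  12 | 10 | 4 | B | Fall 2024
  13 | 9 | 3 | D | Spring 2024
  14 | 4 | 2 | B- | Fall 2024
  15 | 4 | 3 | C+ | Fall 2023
SELECT MAX(credits) FROM courses

Execution result:
4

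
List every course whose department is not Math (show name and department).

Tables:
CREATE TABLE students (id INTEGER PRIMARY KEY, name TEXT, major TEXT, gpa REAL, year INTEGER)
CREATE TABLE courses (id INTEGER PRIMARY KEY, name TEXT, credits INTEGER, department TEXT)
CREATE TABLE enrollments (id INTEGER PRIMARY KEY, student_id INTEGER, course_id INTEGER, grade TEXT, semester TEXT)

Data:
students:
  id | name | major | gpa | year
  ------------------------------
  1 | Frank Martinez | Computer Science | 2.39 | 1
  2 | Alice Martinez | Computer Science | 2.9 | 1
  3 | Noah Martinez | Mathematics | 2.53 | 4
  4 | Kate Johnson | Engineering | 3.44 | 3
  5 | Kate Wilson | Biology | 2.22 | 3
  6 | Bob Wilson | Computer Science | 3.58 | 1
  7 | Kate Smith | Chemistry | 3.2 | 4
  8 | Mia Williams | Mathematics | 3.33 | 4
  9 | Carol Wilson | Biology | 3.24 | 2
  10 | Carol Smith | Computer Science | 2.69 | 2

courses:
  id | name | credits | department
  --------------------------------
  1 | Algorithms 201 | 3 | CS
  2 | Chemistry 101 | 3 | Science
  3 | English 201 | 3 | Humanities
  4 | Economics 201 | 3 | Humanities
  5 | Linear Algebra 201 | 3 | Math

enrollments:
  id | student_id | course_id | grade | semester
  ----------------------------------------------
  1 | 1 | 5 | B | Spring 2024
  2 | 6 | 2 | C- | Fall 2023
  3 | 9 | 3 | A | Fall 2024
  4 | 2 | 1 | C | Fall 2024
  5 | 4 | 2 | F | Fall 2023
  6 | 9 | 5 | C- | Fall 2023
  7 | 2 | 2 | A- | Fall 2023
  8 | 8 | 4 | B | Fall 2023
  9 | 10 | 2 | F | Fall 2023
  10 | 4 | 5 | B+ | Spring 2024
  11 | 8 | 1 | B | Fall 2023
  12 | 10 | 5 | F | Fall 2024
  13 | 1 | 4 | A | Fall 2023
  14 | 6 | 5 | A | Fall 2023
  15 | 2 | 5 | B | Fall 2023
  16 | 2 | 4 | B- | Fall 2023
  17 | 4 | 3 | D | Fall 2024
SELECT name, department FROM courses WHERE department <> 'Math'

Execution result:
name | department
Algorithms 201 | CS
Chemistry 101 | Science
English 201 | Humanities
Economics 201 | Humanities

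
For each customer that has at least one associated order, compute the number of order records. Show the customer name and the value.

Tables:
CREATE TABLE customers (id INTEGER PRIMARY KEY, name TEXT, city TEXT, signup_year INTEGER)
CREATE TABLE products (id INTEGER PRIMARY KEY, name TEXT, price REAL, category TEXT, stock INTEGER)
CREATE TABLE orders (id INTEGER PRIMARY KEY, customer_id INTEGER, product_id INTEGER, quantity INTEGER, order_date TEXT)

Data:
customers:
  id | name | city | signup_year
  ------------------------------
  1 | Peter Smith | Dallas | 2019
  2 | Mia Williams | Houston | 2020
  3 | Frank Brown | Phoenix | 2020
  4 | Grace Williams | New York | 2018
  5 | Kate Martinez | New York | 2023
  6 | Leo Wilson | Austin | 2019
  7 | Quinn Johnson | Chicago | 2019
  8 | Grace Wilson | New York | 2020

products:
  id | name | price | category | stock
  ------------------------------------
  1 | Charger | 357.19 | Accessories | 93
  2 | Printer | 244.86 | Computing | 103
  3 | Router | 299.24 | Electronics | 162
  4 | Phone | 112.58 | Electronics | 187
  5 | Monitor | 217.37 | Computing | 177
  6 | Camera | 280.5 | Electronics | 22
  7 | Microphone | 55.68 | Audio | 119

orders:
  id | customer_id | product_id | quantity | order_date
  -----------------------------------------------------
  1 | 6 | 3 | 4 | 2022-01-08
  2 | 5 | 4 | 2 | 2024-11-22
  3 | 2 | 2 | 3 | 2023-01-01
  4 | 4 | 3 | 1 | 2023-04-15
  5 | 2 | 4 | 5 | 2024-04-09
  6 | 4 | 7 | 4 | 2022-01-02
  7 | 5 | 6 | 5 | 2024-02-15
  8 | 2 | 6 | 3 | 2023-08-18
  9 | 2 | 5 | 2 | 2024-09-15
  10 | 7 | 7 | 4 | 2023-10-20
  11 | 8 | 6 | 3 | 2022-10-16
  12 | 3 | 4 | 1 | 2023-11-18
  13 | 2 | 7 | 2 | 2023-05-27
SELECT p.name, COUNT(*) AS n FROM orders c JOIN customers p ON c.customer_id = p.id GROUP BY p.id, p.name

Execution result:
name | n
Mia Williams | 5
Frank Brown | 1
Grace Williams | 2
Kate Martinez | 2
Leo Wilson | 1
Quinn Johnson | 1
Grace Wilson | 1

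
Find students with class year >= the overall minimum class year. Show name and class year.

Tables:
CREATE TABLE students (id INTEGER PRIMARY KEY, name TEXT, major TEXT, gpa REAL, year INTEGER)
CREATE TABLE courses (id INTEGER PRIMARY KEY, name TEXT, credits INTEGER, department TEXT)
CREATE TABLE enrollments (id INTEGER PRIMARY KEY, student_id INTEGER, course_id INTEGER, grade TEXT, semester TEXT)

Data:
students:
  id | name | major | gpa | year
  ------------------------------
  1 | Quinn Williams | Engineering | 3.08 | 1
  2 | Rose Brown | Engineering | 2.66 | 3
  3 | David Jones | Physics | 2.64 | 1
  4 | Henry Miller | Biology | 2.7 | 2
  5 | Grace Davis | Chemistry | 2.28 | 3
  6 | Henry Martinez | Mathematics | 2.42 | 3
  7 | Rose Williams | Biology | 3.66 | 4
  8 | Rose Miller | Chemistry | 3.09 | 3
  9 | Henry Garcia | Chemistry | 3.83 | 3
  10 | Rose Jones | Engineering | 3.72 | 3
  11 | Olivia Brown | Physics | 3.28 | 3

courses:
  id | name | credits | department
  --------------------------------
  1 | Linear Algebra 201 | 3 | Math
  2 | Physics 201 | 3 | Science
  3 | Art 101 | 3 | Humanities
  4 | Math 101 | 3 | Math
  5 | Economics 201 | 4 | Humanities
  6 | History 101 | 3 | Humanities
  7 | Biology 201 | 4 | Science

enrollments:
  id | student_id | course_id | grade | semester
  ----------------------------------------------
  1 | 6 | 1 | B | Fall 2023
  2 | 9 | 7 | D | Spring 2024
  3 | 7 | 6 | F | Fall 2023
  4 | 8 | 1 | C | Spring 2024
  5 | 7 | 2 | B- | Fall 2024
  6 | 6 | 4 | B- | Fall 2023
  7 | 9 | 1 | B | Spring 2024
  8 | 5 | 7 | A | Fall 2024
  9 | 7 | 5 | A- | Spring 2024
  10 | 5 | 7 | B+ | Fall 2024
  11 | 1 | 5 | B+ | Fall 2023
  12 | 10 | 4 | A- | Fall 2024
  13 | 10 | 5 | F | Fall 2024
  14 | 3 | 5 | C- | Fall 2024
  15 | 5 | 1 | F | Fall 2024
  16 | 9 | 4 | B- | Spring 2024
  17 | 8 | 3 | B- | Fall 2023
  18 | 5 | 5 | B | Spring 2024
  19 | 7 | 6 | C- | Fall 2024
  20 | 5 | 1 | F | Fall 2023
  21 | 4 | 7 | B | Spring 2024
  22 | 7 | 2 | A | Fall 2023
SELECT name, year FROM students WHERE year >= (SELECT MIN(year) FROM students)

Execution result:
name | year
Quinn Williams | 1
Rose Brown | 3
David Jones | 1
Henry Miller | 2
Grace Davis | 3
Henry Martinez | 3
Rose Williams | 4
Rose Miller | 3
Henry Garcia | 3
Rose Jones | 3
Olivia Brown | 3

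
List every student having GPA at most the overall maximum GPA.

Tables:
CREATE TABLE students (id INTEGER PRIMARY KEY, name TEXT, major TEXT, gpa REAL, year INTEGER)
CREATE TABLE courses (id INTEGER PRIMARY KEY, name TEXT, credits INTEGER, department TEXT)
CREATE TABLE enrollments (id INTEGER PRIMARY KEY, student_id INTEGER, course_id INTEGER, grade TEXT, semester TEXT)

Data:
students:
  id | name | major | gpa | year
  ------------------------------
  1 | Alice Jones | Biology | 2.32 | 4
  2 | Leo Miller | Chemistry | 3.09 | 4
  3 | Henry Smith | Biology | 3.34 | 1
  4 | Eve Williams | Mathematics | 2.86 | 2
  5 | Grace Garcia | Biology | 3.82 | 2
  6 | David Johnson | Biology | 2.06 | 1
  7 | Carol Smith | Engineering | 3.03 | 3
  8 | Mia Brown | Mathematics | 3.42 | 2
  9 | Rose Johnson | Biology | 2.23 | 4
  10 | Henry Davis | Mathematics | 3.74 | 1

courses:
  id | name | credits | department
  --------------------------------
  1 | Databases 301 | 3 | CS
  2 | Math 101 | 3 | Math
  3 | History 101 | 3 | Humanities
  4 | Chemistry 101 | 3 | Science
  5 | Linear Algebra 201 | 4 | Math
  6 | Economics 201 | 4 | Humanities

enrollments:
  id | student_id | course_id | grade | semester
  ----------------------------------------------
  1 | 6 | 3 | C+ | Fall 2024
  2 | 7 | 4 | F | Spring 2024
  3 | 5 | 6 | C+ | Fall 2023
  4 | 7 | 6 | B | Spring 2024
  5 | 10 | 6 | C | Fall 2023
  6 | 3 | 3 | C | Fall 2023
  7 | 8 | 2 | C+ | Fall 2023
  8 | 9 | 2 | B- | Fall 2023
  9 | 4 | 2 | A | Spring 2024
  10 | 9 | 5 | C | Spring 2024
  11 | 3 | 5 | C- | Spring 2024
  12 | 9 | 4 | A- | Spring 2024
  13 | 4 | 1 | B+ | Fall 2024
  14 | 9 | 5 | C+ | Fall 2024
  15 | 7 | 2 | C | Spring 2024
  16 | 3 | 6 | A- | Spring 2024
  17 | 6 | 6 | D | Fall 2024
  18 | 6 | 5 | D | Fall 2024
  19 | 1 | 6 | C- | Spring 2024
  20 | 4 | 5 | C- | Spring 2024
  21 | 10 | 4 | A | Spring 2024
SELECT name, gpa FROM students WHERE gpa <= (SELECT MAX(gpa) FROM students)

Execution result:
name | gpa
Alice Jones | 2.32
Leo Miller | 3.09
Henry Smith | 3.34
Eve Williams | 2.86
Grace Garcia | 3.82
David Johnson | 2.06
Carol Smith | 3.03
Mia Brown | 3.42
Rose Johnson | 2.23
Henry Davis | 3.74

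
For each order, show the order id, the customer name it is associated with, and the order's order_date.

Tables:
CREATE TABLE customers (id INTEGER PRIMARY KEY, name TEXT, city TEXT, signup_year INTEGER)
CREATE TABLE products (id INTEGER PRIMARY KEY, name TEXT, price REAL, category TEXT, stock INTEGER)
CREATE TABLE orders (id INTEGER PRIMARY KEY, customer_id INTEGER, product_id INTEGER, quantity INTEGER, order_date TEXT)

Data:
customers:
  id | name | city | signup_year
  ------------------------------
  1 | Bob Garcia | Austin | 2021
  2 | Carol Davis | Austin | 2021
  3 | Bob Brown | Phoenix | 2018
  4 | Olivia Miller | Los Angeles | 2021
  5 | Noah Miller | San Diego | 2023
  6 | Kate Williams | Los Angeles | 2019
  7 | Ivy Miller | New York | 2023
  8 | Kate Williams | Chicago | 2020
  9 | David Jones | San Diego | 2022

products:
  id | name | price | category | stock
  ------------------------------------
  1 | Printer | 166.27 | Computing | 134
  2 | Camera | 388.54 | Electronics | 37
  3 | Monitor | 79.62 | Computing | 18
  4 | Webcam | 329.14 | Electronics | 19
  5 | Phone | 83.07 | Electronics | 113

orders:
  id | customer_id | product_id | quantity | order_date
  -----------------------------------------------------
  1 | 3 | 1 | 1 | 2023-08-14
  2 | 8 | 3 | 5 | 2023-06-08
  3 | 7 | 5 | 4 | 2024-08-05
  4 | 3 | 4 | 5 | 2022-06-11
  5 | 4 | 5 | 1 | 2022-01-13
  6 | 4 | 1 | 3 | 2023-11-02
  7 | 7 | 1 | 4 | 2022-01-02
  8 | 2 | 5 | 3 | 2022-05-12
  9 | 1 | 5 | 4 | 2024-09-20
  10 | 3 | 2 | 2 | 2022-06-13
SELECT c.id, p.name AS customer, c.order_date FROM orders c JOIN customers p ON c.customer_id = p.id

Execution result:
id | customer | order_date
1 | Bob Brown | 2023-08-14
2 | Kate Williams | 2023-06-08
3 | Ivy Miller | 2024-08-05
4 | Bob Brown | 2022-06-11
5 | Olivia Miller | 2022-01-13
6 | Olivia Miller | 2023-11-02
7 | Ivy Miller | 2022-01-02
8 | Carol Davis | 2022-05-12
9 | Bob Garcia | 2024-09-20
10 | Bob Brown | 2022-06-13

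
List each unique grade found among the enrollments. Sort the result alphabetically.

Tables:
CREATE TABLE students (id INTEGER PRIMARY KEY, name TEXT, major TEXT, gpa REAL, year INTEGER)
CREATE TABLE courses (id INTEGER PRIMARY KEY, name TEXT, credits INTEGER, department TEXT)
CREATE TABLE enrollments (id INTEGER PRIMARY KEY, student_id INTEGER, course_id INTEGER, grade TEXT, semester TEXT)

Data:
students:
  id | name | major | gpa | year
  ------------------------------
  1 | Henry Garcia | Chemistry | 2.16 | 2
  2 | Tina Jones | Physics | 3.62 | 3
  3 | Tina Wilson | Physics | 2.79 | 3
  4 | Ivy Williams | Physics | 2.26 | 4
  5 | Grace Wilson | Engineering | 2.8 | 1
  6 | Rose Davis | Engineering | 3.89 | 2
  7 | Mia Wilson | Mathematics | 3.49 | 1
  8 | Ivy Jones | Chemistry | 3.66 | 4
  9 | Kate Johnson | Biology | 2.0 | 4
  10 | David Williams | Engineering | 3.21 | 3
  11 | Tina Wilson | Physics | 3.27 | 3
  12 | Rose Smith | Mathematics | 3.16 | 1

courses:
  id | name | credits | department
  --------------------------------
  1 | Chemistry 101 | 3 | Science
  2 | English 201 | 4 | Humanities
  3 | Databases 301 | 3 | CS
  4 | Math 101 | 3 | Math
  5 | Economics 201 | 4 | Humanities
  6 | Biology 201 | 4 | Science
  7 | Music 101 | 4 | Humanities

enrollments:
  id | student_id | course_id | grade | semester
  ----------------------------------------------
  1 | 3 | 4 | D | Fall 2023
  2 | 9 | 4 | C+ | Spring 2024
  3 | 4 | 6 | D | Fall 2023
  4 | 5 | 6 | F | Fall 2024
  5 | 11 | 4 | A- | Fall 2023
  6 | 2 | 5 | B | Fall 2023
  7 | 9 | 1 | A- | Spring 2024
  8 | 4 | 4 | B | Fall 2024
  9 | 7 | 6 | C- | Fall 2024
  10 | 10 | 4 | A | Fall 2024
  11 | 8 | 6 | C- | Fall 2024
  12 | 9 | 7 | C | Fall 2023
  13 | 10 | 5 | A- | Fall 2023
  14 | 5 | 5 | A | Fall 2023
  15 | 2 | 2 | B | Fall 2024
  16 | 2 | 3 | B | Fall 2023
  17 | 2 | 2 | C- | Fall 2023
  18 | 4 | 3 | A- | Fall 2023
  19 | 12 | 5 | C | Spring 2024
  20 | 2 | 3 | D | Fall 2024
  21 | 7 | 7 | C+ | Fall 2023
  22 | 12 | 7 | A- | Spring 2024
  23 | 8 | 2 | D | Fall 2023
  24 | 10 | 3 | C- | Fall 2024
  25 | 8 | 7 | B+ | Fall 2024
SELECT DISTINCT grade FROM enrollments ORDER BY grade

Execution result:
grade
A
A-
B
B+
C
C+
C-
D
F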